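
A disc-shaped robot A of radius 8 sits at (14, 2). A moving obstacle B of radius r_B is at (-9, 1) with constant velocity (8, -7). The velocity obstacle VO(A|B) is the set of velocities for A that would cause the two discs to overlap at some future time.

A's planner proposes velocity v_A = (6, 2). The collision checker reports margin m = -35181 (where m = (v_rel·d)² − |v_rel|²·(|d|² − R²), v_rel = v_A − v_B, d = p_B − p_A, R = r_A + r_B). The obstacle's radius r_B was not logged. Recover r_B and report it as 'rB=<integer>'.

m = -35181
d = (-23, -1);  v_rel = (-2, 9),  |v_rel|² = 85
v_rel×d = (-2)·(-1) − (9)·(-23) = 209
since m = R²·85 − 209²:  R² = (43681 + -35181) / 85 = 100
R = √100 = 10  ⇒  r_B = 10 − 8 = 2

rB=2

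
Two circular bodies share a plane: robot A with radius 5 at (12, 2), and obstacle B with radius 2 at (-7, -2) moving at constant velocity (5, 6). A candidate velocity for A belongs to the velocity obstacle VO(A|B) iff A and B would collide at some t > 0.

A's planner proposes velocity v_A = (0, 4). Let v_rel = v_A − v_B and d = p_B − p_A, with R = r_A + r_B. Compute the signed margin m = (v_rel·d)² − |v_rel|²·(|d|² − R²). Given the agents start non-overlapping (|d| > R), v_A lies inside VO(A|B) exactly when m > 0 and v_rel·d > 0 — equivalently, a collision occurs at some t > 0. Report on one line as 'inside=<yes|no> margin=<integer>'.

d = (-19, -4),  |d|² = 377;  R = 5+2 = 7,  c = 377−7² = 328
v_rel = (-5, -2),  |v_rel|² = 29;  v_rel·d = (-5)·(-19) + (-2)·(-4) = 103
29·t² − 206·t + 328 = 0  ⇒  m = 103² − 29·328 = 1097
m = 1097 > 0,  v_rel·d = 103 > 0  ⇒  inside

inside=yes margin=1097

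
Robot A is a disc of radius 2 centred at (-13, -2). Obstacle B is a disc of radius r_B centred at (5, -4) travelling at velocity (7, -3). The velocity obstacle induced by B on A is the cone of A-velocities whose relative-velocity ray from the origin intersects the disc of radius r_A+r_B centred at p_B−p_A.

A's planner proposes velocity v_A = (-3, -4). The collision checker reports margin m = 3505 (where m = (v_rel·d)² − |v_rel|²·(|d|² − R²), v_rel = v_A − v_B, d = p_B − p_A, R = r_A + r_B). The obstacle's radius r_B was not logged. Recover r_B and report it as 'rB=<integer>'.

m = 3505
d = (18, -2);  v_rel = (-10, -1),  |v_rel|² = 101
v_rel×d = (-10)·(-2) − (-1)·(18) = 38
since m = R²·101 − 38²:  R² = (1444 + 3505) / 101 = 49
R = √49 = 7  ⇒  r_B = 7 − 2 = 5

rB=5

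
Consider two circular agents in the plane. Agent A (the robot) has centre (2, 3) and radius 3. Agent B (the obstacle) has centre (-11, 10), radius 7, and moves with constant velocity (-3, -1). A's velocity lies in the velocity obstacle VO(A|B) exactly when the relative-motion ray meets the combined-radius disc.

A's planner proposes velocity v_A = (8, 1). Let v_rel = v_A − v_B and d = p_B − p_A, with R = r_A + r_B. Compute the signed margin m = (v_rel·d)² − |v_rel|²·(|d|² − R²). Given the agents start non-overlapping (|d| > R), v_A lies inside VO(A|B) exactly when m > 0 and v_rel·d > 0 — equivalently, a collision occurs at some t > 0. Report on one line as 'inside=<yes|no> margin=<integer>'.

d = (-13, 7),  |d|² = 218;  R = 3+7 = 10,  c = 218−10² = 118
v_rel = (11, 2),  |v_rel|² = 125;  v_rel·d = (11)·(-13) + (2)·(7) = -129
125·t² + 258·t + 118 = 0  ⇒  m = (-129)² − 125·118 = 1891
m = 1891 > 0,  v_rel·d = -129 < 0  ⇒  outside

inside=no margin=1891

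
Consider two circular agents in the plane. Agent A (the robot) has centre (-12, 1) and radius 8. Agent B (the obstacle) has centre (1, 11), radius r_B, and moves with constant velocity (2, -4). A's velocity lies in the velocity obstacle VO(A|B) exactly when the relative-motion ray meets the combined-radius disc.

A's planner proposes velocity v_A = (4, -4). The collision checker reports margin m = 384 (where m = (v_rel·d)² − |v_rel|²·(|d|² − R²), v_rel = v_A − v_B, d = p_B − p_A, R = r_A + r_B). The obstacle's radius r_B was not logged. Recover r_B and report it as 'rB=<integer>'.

m = 384
d = (13, 10);  v_rel = (2, 0),  |v_rel|² = 4
v_rel×d = (2)·(10) − (0)·(13) = 20
since m = R²·4 − 20²:  R² = (400 + 384) / 4 = 196
R = √196 = 14  ⇒  r_B = 14 − 8 = 6

rB=6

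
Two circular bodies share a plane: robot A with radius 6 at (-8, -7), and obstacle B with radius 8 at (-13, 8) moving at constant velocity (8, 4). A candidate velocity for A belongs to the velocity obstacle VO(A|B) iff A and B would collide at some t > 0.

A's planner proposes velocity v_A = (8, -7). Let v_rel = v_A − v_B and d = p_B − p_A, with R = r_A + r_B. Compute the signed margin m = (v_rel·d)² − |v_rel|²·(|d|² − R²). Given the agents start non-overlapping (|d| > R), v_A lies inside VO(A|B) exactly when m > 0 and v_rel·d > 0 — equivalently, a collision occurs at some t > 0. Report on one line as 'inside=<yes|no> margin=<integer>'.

d = (-5, 15),  |d|² = 250;  R = 6+8 = 14,  c = 250−14² = 54
v_rel = (0, -11),  |v_rel|² = 121;  v_rel·d = (0)·(-5) + (-11)·(15) = -165
121·t² + 330·t + 54 = 0  ⇒  m = (-165)² − 121·54 = 20691
m = 20691 > 0,  v_rel·d = -165 < 0  ⇒  outside

inside=no margin=20691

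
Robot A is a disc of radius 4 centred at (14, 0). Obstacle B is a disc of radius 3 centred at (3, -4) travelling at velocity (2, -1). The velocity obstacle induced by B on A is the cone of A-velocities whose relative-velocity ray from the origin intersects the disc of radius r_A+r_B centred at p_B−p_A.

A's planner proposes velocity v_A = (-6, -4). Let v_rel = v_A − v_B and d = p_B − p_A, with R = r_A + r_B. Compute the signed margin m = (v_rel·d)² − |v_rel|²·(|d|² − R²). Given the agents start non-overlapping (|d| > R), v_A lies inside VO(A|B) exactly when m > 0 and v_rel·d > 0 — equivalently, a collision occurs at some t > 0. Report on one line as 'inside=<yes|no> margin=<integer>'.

d = (-11, -4),  |d|² = 137;  R = 4+3 = 7,  c = 137−7² = 88
v_rel = (-8, -3),  |v_rel|² = 73;  v_rel·d = (-8)·(-11) + (-3)·(-4) = 100
73·t² − 200·t + 88 = 0  ⇒  m = 100² − 73·88 = 3576
m = 3576 > 0,  v_rel·d = 100 > 0  ⇒  inside

inside=yes margin=3576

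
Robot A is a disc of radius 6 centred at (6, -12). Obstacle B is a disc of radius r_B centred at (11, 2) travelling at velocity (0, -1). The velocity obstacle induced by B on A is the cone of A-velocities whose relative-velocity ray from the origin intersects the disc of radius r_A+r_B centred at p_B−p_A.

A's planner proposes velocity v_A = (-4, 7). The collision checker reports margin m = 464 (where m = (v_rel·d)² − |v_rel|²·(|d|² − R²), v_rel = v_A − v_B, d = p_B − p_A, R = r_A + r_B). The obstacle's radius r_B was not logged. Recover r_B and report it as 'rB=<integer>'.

m = 464
d = (5, 14);  v_rel = (-4, 8),  |v_rel|² = 80
v_rel×d = (-4)·(14) − (8)·(5) = -96
since m = R²·80 − (-96)²:  R² = (9216 + 464) / 80 = 121
R = √121 = 11  ⇒  r_B = 11 − 6 = 5

rB=5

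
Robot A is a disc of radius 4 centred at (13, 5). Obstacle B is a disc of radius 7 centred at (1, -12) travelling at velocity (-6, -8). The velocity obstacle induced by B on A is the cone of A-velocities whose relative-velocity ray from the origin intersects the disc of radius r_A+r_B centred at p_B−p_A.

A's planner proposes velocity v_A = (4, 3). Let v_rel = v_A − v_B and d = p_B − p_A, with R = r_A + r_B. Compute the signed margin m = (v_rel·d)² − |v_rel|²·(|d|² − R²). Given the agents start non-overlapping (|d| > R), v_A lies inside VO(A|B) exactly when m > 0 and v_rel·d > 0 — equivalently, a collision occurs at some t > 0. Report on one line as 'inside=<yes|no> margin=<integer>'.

d = (-12, -17),  |d|² = 433;  R = 4+7 = 11,  c = 433−11² = 312
v_rel = (10, 11),  |v_rel|² = 221;  v_rel·d = (10)·(-12) + (11)·(-17) = -307
221·t² + 614·t + 312 = 0  ⇒  m = (-307)² − 221·312 = 25297
m = 25297 > 0,  v_rel·d = -307 < 0  ⇒  outside

inside=no margin=25297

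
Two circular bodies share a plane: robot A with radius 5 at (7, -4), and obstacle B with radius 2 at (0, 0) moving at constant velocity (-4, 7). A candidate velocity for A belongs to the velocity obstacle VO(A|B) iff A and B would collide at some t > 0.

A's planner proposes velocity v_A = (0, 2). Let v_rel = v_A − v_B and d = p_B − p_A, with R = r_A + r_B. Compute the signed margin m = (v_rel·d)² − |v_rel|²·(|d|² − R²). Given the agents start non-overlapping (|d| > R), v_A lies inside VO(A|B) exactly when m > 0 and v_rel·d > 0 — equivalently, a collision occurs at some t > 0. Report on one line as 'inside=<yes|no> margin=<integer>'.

d = (-7, 4),  |d|² = 65;  R = 5+2 = 7,  c = 65−7² = 16
v_rel = (4, -5),  |v_rel|² = 41;  v_rel·d = (4)·(-7) + (-5)·(4) = -48
41·t² + 96·t + 16 = 0  ⇒  m = (-48)² − 41·16 = 1648
m = 1648 > 0,  v_rel·d = -48 < 0  ⇒  outside

inside=no margin=1648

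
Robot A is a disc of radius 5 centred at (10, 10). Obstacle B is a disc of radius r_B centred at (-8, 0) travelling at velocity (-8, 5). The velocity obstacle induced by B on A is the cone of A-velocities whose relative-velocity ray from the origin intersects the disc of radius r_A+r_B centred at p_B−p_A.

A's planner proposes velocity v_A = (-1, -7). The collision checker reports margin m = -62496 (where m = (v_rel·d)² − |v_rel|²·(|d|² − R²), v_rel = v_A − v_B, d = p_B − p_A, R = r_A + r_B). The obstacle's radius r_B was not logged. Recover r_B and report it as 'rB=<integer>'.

m = -62496
d = (-18, -10);  v_rel = (7, -12),  |v_rel|² = 193
v_rel×d = (7)·(-10) − (-12)·(-18) = -286
since m = R²·193 − (-286)²:  R² = (81796 + -62496) / 193 = 100
R = √100 = 10  ⇒  r_B = 10 − 5 = 5

rB=5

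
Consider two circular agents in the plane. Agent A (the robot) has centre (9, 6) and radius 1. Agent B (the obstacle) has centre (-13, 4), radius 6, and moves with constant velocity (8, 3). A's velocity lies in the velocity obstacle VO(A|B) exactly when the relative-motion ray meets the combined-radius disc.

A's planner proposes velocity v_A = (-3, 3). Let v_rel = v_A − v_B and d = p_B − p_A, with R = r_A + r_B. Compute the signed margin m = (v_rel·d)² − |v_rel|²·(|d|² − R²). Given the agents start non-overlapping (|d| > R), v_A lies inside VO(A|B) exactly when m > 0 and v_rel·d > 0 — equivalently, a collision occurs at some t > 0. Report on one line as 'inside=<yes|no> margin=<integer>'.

d = (-22, -2),  |d|² = 488;  R = 1+6 = 7,  c = 488−7² = 439
v_rel = (-11, 0),  |v_rel|² = 121;  v_rel·d = (-11)·(-22) + (0)·(-2) = 242
121·t² − 484·t + 439 = 0  ⇒  m = 242² − 121·439 = 5445
m = 5445 > 0,  v_rel·d = 242 > 0  ⇒  inside

inside=yes margin=5445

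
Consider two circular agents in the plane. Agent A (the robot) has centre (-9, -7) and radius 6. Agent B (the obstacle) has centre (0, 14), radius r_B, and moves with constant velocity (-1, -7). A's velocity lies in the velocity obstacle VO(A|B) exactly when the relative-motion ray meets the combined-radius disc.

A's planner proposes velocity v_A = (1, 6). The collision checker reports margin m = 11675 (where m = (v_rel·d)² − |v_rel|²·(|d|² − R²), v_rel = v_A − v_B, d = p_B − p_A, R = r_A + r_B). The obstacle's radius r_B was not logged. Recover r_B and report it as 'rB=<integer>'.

m = 11675
d = (9, 21);  v_rel = (2, 13),  |v_rel|² = 173
v_rel×d = (2)·(21) − (13)·(9) = -75
since m = R²·173 − (-75)²:  R² = (5625 + 11675) / 173 = 100
R = √100 = 10  ⇒  r_B = 10 − 6 = 4

rB=4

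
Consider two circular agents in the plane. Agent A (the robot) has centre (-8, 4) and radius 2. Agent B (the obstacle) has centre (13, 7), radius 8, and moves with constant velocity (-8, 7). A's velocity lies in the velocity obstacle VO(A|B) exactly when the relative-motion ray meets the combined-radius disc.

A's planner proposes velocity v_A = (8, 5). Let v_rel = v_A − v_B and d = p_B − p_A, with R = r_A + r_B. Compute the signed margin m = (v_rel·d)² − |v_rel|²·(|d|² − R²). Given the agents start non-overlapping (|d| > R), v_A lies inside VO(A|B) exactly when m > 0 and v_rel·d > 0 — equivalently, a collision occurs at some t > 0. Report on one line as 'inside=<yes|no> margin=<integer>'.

d = (21, 3),  |d|² = 450;  R = 2+8 = 10,  c = 450−10² = 350
v_rel = (16, -2),  |v_rel|² = 260;  v_rel·d = (16)·(21) + (-2)·(3) = 330
260·t² − 660·t + 350 = 0  ⇒  m = 330² − 260·350 = 17900
m = 17900 > 0,  v_rel·d = 330 > 0  ⇒  inside

inside=yes margin=17900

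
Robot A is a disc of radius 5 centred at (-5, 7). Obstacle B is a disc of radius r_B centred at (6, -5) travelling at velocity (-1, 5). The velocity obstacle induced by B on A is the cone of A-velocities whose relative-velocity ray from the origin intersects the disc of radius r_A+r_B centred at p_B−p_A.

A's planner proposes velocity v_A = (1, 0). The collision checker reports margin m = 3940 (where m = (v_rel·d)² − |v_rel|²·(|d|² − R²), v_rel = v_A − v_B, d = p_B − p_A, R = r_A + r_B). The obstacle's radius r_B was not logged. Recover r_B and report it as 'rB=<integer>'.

m = 3940
d = (11, -12);  v_rel = (2, -5),  |v_rel|² = 29
v_rel×d = (2)·(-12) − (-5)·(11) = 31
since m = R²·29 − 31²:  R² = (961 + 3940) / 29 = 169
R = √169 = 13  ⇒  r_B = 13 − 5 = 8

rB=8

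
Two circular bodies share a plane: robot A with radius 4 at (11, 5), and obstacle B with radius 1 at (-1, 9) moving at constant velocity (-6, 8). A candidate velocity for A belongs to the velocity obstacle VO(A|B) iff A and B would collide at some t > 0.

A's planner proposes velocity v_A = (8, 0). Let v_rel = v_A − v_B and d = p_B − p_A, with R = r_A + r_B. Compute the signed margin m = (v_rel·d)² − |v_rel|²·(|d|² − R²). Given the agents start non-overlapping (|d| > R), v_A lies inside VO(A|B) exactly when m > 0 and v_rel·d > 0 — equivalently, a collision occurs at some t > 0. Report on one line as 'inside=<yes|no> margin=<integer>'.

d = (-12, 4),  |d|² = 160;  R = 4+1 = 5,  c = 160−5² = 135
v_rel = (14, -8),  |v_rel|² = 260;  v_rel·d = (14)·(-12) + (-8)·(4) = -200
260·t² + 400·t + 135 = 0  ⇒  m = (-200)² − 260·135 = 4900
m = 4900 > 0,  v_rel·d = -200 < 0  ⇒  outside

inside=no margin=4900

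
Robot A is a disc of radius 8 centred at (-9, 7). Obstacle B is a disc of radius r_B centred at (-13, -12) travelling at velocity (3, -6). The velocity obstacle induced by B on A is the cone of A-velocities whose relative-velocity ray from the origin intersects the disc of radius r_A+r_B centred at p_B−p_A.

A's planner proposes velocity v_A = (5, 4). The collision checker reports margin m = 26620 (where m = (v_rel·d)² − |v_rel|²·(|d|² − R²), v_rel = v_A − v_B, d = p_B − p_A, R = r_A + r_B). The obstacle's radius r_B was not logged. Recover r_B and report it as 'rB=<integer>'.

m = 26620
d = (-4, -19);  v_rel = (2, 10),  |v_rel|² = 104
v_rel×d = (2)·(-19) − (10)·(-4) = 2
since m = R²·104 − 2²:  R² = (4 + 26620) / 104 = 256
R = √256 = 16  ⇒  r_B = 16 − 8 = 8

rB=8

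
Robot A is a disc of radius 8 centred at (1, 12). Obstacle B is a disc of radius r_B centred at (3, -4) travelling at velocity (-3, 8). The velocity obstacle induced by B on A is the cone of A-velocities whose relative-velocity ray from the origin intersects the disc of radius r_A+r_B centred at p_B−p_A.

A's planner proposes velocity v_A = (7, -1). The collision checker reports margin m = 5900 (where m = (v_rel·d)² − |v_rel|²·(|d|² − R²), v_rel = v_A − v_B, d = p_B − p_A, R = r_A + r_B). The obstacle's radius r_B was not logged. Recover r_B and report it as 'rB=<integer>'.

m = 5900
d = (2, -16);  v_rel = (10, -9),  |v_rel|² = 181
v_rel×d = (10)·(-16) − (-9)·(2) = -142
since m = R²·181 − (-142)²:  R² = (20164 + 5900) / 181 = 144
R = √144 = 12  ⇒  r_B = 12 − 8 = 4

rB=4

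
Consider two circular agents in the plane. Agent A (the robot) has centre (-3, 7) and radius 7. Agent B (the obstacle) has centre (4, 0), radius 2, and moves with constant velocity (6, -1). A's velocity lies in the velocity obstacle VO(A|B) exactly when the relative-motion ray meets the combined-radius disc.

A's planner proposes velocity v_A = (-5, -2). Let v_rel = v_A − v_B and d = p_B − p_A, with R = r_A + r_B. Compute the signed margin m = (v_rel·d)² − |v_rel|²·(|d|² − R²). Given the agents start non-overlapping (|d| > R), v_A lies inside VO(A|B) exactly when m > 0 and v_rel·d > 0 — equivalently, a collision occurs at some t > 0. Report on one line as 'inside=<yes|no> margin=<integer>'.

d = (7, -7),  |d|² = 98;  R = 7+2 = 9,  c = 98−9² = 17
v_rel = (-11, -1),  |v_rel|² = 122;  v_rel·d = (-11)·(7) + (-1)·(-7) = -70
122·t² + 140·t + 17 = 0  ⇒  m = (-70)² − 122·17 = 2826
m = 2826 > 0,  v_rel·d = -70 < 0  ⇒  outside

inside=no margin=2826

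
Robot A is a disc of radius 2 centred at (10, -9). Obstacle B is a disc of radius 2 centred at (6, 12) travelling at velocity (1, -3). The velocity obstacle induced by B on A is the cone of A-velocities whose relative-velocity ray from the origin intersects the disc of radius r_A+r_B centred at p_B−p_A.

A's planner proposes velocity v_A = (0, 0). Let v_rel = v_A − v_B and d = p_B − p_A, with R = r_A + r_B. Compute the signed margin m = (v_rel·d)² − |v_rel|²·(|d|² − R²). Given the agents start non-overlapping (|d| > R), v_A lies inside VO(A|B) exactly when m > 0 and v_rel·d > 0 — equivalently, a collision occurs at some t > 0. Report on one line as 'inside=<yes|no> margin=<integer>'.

d = (-4, 21),  |d|² = 457;  R = 2+2 = 4,  c = 457−4² = 441
v_rel = (-1, 3),  |v_rel|² = 10;  v_rel·d = (-1)·(-4) + (3)·(21) = 67
10·t² − 134·t + 441 = 0  ⇒  m = 67² − 10·441 = 79
m = 79 > 0,  v_rel·d = 67 > 0  ⇒  inside

inside=yes margin=79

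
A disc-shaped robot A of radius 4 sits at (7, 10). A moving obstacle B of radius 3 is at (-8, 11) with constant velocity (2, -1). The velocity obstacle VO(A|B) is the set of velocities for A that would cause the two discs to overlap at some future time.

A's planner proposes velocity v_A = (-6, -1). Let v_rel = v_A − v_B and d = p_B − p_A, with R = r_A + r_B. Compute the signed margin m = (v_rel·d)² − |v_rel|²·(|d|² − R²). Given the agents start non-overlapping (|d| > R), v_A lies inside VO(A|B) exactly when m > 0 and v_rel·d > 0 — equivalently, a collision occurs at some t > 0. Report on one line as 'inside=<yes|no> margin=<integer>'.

d = (-15, 1),  |d|² = 226;  R = 4+3 = 7,  c = 226−7² = 177
v_rel = (-8, 0),  |v_rel|² = 64;  v_rel·d = (-8)·(-15) + (0)·(1) = 120
64·t² − 240·t + 177 = 0  ⇒  m = 120² − 64·177 = 3072
m = 3072 > 0,  v_rel·d = 120 > 0  ⇒  inside

inside=yes margin=3072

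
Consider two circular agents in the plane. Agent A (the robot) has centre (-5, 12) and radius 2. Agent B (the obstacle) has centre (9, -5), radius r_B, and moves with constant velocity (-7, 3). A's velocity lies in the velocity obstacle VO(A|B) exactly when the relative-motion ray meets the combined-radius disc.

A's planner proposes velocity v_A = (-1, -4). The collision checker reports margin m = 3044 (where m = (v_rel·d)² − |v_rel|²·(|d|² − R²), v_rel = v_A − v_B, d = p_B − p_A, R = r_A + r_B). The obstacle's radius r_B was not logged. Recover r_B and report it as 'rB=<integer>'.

m = 3044
d = (14, -17);  v_rel = (6, -7),  |v_rel|² = 85
v_rel×d = (6)·(-17) − (-7)·(14) = -4
since m = R²·85 − (-4)²:  R² = (16 + 3044) / 85 = 36
R = √36 = 6  ⇒  r_B = 6 − 2 = 4

rB=4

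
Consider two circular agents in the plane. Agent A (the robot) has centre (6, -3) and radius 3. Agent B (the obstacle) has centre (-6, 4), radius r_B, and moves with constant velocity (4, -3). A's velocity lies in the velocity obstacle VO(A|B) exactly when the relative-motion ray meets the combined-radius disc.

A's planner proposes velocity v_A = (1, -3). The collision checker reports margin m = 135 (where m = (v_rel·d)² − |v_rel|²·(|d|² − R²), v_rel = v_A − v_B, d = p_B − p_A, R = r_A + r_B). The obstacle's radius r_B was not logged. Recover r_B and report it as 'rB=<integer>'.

m = 135
d = (-12, 7);  v_rel = (-3, 0),  |v_rel|² = 9
v_rel×d = (-3)·(7) − (0)·(-12) = -21
since m = R²·9 − (-21)²:  R² = (441 + 135) / 9 = 64
R = √64 = 8  ⇒  r_B = 8 − 3 = 5

rB=5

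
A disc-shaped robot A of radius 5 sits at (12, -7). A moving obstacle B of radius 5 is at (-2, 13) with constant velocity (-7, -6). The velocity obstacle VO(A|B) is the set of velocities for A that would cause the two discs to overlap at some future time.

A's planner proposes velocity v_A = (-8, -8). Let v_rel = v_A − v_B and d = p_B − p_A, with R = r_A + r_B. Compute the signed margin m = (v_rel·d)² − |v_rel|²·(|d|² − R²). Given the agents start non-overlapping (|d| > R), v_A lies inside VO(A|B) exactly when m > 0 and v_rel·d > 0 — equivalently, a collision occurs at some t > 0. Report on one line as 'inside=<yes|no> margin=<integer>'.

d = (-14, 20),  |d|² = 596;  R = 5+5 = 10,  c = 596−10² = 496
v_rel = (-1, -2),  |v_rel|² = 5;  v_rel·d = (-1)·(-14) + (-2)·(20) = -26
5·t² + 52·t + 496 = 0  ⇒  m = (-26)² − 5·496 = -1804
m = -1804 < 0,  v_rel·d = -26 < 0  ⇒  outside

inside=no margin=-1804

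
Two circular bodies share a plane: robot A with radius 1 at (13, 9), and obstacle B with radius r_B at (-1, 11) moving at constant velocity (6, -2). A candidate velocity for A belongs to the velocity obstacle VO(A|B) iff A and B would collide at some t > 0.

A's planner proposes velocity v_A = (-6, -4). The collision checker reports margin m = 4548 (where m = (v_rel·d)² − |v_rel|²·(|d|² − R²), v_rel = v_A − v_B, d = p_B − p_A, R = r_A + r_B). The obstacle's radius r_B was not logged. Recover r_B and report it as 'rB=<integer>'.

m = 4548
d = (-14, 2);  v_rel = (-12, -2),  |v_rel|² = 148
v_rel×d = (-12)·(2) − (-2)·(-14) = -52
since m = R²·148 − (-52)²:  R² = (2704 + 4548) / 148 = 49
R = √49 = 7  ⇒  r_B = 7 − 1 = 6

rB=6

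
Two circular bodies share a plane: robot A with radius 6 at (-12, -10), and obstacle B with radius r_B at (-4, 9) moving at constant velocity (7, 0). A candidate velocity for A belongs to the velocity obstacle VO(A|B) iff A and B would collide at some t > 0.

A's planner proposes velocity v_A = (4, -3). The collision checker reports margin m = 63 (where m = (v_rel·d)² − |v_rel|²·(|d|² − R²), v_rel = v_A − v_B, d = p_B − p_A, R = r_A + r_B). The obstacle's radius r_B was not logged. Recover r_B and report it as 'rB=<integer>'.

m = 63
d = (8, 19);  v_rel = (-3, -3),  |v_rel|² = 18
v_rel×d = (-3)·(19) − (-3)·(8) = -33
since m = R²·18 − (-33)²:  R² = (1089 + 63) / 18 = 64
R = √64 = 8  ⇒  r_B = 8 − 6 = 2

rB=2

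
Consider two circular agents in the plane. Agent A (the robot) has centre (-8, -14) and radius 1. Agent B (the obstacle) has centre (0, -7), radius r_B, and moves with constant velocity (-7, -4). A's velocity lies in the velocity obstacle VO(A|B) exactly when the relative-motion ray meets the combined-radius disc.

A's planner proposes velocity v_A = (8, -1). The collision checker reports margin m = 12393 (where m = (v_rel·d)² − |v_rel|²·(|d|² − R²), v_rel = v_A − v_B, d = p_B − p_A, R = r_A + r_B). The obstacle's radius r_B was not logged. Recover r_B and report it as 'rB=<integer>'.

m = 12393
d = (8, 7);  v_rel = (15, 3),  |v_rel|² = 234
v_rel×d = (15)·(7) − (3)·(8) = 81
since m = R²·234 − 81²:  R² = (6561 + 12393) / 234 = 81
R = √81 = 9  ⇒  r_B = 9 − 1 = 8

rB=8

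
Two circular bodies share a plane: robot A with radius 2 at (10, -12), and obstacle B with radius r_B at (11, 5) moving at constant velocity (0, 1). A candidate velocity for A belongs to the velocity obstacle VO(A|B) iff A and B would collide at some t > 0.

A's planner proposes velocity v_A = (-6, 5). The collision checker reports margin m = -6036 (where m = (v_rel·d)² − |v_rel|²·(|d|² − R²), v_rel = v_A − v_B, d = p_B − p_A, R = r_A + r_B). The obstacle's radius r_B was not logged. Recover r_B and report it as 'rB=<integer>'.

m = -6036
d = (1, 17);  v_rel = (-6, 4),  |v_rel|² = 52
v_rel×d = (-6)·(17) − (4)·(1) = -106
since m = R²·52 − (-106)²:  R² = (11236 + -6036) / 52 = 100
R = √100 = 10  ⇒  r_B = 10 − 2 = 8

rB=8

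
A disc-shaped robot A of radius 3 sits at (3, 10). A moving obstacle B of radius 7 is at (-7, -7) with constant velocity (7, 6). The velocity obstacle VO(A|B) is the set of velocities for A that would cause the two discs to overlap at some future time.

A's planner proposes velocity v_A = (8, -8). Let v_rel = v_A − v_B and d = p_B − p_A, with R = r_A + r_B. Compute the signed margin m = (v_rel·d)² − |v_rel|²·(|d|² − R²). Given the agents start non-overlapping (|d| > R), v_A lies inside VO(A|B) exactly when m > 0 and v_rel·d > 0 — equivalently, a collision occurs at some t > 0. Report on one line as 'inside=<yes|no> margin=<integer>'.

d = (-10, -17),  |d|² = 389;  R = 3+7 = 10,  c = 389−10² = 289
v_rel = (1, -14),  |v_rel|² = 197;  v_rel·d = (1)·(-10) + (-14)·(-17) = 228
197·t² − 456·t + 289 = 0  ⇒  m = 228² − 197·289 = -4949
m = -4949 < 0,  v_rel·d = 228 > 0  ⇒  outside

inside=no margin=-4949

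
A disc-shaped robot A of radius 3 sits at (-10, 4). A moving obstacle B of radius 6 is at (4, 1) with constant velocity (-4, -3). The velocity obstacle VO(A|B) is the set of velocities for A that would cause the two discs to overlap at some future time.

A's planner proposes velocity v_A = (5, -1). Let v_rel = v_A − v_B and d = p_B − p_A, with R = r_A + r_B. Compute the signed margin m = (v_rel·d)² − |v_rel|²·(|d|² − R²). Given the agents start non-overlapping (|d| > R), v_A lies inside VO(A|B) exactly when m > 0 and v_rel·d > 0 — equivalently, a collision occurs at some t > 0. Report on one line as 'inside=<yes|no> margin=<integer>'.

d = (14, -3),  |d|² = 205;  R = 3+6 = 9,  c = 205−9² = 124
v_rel = (9, 2),  |v_rel|² = 85;  v_rel·d = (9)·(14) + (2)·(-3) = 120
85·t² − 240·t + 124 = 0  ⇒  m = 120² − 85·124 = 3860
m = 3860 > 0,  v_rel·d = 120 > 0  ⇒  inside

inside=yes margin=3860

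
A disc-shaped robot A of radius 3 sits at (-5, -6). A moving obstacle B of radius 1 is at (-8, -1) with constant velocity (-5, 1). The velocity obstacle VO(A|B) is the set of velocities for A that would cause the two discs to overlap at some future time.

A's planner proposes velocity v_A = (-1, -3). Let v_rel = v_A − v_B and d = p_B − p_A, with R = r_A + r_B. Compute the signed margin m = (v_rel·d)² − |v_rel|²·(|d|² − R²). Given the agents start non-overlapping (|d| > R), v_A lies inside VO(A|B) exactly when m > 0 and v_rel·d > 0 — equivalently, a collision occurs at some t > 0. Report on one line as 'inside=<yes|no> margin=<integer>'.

d = (-3, 5),  |d|² = 34;  R = 3+1 = 4,  c = 34−4² = 18
v_rel = (4, -4),  |v_rel|² = 32;  v_rel·d = (4)·(-3) + (-4)·(5) = -32
32·t² + 64·t + 18 = 0  ⇒  m = (-32)² − 32·18 = 448
m = 448 > 0,  v_rel·d = -32 < 0  ⇒  outside

inside=no margin=448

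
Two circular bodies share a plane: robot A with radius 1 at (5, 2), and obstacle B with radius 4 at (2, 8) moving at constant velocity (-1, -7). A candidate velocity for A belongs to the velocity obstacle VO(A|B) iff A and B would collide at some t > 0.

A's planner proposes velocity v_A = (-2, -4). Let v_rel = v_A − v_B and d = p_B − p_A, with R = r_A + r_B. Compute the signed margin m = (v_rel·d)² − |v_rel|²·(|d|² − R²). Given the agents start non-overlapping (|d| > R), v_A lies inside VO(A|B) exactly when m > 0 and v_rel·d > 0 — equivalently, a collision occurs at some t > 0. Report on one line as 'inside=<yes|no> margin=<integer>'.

d = (-3, 6),  |d|² = 45;  R = 1+4 = 5,  c = 45−5² = 20
v_rel = (-1, 3),  |v_rel|² = 10;  v_rel·d = (-1)·(-3) + (3)·(6) = 21
10·t² − 42·t + 20 = 0  ⇒  m = 21² − 10·20 = 241
m = 241 > 0,  v_rel·d = 21 > 0  ⇒  inside

inside=yes margin=241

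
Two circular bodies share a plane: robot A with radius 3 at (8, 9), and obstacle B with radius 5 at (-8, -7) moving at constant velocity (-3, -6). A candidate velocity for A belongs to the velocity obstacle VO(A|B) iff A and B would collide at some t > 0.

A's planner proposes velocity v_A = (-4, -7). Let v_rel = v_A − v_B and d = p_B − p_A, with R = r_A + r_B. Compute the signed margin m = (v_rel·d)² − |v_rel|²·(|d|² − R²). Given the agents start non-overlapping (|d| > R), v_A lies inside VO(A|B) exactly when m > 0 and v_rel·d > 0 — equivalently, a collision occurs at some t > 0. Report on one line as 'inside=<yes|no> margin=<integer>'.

d = (-16, -16),  |d|² = 512;  R = 3+5 = 8,  c = 512−8² = 448
v_rel = (-1, -1),  |v_rel|² = 2;  v_rel·d = (-1)·(-16) + (-1)·(-16) = 32
2·t² − 64·t + 448 = 0  ⇒  m = 32² − 2·448 = 128
m = 128 > 0,  v_rel·d = 32 > 0  ⇒  inside

inside=yes margin=128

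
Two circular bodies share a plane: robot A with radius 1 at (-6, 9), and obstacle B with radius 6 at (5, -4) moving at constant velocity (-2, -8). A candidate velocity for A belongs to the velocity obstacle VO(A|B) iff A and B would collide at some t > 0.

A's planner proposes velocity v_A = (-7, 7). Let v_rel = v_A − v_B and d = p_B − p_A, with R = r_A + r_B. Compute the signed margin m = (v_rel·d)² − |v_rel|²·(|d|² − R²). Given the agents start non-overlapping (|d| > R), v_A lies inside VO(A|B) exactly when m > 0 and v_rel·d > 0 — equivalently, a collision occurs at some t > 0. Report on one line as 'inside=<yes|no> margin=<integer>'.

d = (11, -13),  |d|² = 290;  R = 1+6 = 7,  c = 290−7² = 241
v_rel = (-5, 15),  |v_rel|² = 250;  v_rel·d = (-5)·(11) + (15)·(-13) = -250
250·t² + 500·t + 241 = 0  ⇒  m = (-250)² − 250·241 = 2250
m = 2250 > 0,  v_rel·d = -250 < 0  ⇒  outside

inside=no margin=2250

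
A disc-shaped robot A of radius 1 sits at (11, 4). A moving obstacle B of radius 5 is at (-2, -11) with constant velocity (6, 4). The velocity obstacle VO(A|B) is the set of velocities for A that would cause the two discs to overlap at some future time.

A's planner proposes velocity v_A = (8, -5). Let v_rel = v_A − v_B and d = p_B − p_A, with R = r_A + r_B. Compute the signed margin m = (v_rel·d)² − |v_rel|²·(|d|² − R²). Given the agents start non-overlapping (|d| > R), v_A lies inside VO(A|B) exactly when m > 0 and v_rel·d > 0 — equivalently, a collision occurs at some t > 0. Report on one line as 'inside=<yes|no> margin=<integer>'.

d = (-13, -15),  |d|² = 394;  R = 1+5 = 6,  c = 394−6² = 358
v_rel = (2, -9),  |v_rel|² = 85;  v_rel·d = (2)·(-13) + (-9)·(-15) = 109
85·t² − 218·t + 358 = 0  ⇒  m = 109² − 85·358 = -18549
m = -18549 < 0,  v_rel·d = 109 > 0  ⇒  outside

inside=no margin=-18549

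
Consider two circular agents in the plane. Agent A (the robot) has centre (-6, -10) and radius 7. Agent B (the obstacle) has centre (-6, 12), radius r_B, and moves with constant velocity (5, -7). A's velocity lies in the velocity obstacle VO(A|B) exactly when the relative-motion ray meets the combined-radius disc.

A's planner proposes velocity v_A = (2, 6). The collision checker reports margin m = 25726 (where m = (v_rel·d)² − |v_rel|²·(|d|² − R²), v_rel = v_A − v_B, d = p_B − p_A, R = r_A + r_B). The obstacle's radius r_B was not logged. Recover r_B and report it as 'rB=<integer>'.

m = 25726
d = (0, 22);  v_rel = (-3, 13),  |v_rel|² = 178
v_rel×d = (-3)·(22) − (13)·(0) = -66
since m = R²·178 − (-66)²:  R² = (4356 + 25726) / 178 = 169
R = √169 = 13  ⇒  r_B = 13 − 7 = 6

rB=6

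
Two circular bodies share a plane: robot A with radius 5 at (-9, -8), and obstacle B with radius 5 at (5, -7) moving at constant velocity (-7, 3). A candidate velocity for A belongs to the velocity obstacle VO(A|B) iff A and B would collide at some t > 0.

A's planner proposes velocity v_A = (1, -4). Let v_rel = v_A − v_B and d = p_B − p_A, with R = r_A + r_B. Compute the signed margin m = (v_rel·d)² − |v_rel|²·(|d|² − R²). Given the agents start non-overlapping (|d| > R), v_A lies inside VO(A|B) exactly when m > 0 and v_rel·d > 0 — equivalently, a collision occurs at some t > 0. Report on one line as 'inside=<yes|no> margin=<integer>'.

d = (14, 1),  |d|² = 197;  R = 5+5 = 10,  c = 197−10² = 97
v_rel = (8, -7),  |v_rel|² = 113;  v_rel·d = (8)·(14) + (-7)·(1) = 105
113·t² − 210·t + 97 = 0  ⇒  m = 105² − 113·97 = 64
m = 64 > 0,  v_rel·d = 105 > 0  ⇒  inside

inside=yes margin=64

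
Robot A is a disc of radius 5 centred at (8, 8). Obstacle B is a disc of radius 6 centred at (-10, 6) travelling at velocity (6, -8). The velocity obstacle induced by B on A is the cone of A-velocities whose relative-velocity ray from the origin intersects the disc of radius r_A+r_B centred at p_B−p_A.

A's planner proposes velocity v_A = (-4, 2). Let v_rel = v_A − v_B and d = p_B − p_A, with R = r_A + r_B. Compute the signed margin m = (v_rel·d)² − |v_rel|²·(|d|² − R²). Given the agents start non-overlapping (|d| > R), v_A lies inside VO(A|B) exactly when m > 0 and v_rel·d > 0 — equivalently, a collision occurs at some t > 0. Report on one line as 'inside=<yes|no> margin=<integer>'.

d = (-18, -2),  |d|² = 328;  R = 5+6 = 11,  c = 328−11² = 207
v_rel = (-10, 10),  |v_rel|² = 200;  v_rel·d = (-10)·(-18) + (10)·(-2) = 160
200·t² − 320·t + 207 = 0  ⇒  m = 160² − 200·207 = -15800
m = -15800 < 0,  v_rel·d = 160 > 0  ⇒  outside

inside=no margin=-15800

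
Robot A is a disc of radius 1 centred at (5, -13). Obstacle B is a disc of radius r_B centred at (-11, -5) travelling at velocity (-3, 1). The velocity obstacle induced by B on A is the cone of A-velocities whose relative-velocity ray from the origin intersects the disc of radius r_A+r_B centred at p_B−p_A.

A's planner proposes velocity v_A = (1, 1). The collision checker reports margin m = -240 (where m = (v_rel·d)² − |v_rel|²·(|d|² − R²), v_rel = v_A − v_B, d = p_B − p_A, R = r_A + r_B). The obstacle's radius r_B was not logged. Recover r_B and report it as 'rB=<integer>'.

m = -240
d = (-16, 8);  v_rel = (4, 0),  |v_rel|² = 16
v_rel×d = (4)·(8) − (0)·(-16) = 32
since m = R²·16 − 32²:  R² = (1024 + -240) / 16 = 49
R = √49 = 7  ⇒  r_B = 7 − 1 = 6

rB=6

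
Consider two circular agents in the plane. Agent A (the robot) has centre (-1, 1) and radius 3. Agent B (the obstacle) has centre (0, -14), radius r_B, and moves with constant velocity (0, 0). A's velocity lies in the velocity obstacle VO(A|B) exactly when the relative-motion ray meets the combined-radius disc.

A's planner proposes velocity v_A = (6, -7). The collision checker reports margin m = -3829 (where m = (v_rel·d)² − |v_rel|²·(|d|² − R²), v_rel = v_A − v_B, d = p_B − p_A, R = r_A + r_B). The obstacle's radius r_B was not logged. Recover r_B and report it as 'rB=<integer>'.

m = -3829
d = (1, -15);  v_rel = (6, -7),  |v_rel|² = 85
v_rel×d = (6)·(-15) − (-7)·(1) = -83
since m = R²·85 − (-83)²:  R² = (6889 + -3829) / 85 = 36
R = √36 = 6  ⇒  r_B = 6 − 3 = 3

rB=3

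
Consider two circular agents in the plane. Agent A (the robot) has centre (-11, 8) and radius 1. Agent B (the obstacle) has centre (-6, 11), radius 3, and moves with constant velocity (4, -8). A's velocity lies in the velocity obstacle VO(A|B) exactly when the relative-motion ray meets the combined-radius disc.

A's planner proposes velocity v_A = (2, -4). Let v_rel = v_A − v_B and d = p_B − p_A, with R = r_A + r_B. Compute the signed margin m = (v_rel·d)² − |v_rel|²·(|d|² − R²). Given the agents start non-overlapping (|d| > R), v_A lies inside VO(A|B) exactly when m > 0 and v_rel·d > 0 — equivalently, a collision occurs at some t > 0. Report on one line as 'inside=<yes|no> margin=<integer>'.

d = (5, 3),  |d|² = 34;  R = 1+3 = 4,  c = 34−4² = 18
v_rel = (-2, 4),  |v_rel|² = 20;  v_rel·d = (-2)·(5) + (4)·(3) = 2
20·t² − 4·t + 18 = 0  ⇒  m = 2² − 20·18 = -356
m = -356 < 0,  v_rel·d = 2 > 0  ⇒  outside

inside=no margin=-356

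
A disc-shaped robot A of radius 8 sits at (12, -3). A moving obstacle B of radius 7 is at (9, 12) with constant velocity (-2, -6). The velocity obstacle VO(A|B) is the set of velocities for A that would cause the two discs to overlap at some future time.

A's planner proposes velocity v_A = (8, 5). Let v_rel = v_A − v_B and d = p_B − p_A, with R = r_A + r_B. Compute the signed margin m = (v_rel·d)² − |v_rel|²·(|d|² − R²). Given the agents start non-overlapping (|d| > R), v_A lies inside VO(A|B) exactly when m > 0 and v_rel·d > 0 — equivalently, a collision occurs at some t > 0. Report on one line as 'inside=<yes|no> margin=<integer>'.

d = (-3, 15),  |d|² = 234;  R = 8+7 = 15,  c = 234−15² = 9
v_rel = (10, 11),  |v_rel|² = 221;  v_rel·d = (10)·(-3) + (11)·(15) = 135
221·t² − 270·t + 9 = 0  ⇒  m = 135² − 221·9 = 16236
m = 16236 > 0,  v_rel·d = 135 > 0  ⇒  inside

inside=yes margin=16236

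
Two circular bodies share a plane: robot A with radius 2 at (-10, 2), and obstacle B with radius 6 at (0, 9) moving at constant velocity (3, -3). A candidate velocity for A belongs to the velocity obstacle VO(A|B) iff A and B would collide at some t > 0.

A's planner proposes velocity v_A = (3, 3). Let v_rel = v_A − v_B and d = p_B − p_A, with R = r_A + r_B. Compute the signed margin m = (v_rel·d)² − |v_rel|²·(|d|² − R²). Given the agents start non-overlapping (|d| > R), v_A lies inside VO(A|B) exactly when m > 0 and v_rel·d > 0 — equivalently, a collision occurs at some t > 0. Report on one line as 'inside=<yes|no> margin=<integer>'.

d = (10, 7),  |d|² = 149;  R = 2+6 = 8,  c = 149−8² = 85
v_rel = (0, 6),  |v_rel|² = 36;  v_rel·d = (0)·(10) + (6)·(7) = 42
36·t² − 84·t + 85 = 0  ⇒  m = 42² − 36·85 = -1296
m = -1296 < 0,  v_rel·d = 42 > 0  ⇒  outside

inside=no margin=-1296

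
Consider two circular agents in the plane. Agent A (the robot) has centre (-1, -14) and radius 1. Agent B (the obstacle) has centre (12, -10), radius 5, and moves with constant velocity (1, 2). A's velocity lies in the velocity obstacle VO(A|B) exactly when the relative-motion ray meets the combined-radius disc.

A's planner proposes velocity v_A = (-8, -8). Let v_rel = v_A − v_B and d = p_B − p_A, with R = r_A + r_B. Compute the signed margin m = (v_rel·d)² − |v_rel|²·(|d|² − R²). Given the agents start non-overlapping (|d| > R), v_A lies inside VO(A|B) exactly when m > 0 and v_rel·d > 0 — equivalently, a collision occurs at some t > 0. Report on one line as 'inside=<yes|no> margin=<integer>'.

d = (13, 4),  |d|² = 185;  R = 1+5 = 6,  c = 185−6² = 149
v_rel = (-9, -10),  |v_rel|² = 181;  v_rel·d = (-9)·(13) + (-10)·(4) = -157
181·t² + 314·t + 149 = 0  ⇒  m = (-157)² − 181·149 = -2320
m = -2320 < 0,  v_rel·d = -157 < 0  ⇒  outside

inside=no margin=-2320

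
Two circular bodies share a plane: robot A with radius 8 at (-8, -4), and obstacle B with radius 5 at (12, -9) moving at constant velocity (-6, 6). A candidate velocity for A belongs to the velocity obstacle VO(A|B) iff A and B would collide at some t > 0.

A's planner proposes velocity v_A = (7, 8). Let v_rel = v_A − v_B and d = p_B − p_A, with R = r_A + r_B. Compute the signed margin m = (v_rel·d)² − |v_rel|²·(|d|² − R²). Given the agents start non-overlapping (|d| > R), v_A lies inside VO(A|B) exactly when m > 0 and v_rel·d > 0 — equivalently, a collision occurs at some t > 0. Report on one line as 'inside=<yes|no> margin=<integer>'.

d = (20, -5),  |d|² = 425;  R = 8+5 = 13,  c = 425−13² = 256
v_rel = (13, 2),  |v_rel|² = 173;  v_rel·d = (13)·(20) + (2)·(-5) = 250
173·t² − 500·t + 256 = 0  ⇒  m = 250² − 173·256 = 18212
m = 18212 > 0,  v_rel·d = 250 > 0  ⇒  inside

inside=yes margin=18212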